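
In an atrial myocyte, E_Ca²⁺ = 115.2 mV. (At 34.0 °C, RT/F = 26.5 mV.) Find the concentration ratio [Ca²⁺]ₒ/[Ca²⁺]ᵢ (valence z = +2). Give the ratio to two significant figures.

6000

ln([out]/[in]) = E·z/(26.5) = 115.2 × 2 / 26.5 = 8.6943
[out]/[in] = e^(8.6943) = 5969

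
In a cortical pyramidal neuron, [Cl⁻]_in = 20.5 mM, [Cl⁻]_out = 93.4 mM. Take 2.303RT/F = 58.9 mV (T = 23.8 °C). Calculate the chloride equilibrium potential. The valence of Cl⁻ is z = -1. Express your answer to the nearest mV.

E = (58.9/z) · log₁₀([Cl⁻]_out/[Cl⁻]_in) with z = -1.
For an anion, dividing by z = -1 reverses the sign.
= (58.9/-1) · log₁₀(93.4/20.5) = -58.90 · log₁₀(4.556)
= -58.90 · (0.6586) = -38.79 mV

-39 mV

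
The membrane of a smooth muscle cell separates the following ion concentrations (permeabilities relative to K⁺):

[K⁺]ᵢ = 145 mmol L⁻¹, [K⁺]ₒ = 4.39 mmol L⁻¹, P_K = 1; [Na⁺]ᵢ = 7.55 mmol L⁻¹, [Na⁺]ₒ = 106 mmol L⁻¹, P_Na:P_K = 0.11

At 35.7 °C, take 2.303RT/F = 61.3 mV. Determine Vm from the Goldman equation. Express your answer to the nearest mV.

Vm = 61.3 · log₁₀[(Σ P·[cation]ₒ + Σ P·[anion]ᵢ) / (Σ P·[cation]ᵢ + Σ P·[anion]ₒ)]
Numerator = 1×4.39 + 0.11×106 = 16.05
Denominator = 1×145 + 0.11×7.55 = 145.8
Vm = 61.3 · log₁₀(0.11006) = 61.3 × (-0.9584) = -58.75 mV

-59 mV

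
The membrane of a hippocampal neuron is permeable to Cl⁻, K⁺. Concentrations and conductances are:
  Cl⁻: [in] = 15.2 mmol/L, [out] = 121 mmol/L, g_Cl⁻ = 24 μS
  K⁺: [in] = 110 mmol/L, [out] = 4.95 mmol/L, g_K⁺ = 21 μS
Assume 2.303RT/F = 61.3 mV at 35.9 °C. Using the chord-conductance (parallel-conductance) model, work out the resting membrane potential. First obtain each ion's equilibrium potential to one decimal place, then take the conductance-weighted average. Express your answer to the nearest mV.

-68 mV

E_Cl⁻ = (61.3/-1)·log₁₀(121/15.2) = -55.2 mV
E_K⁺ = (61.3/1)·log₁₀(4.95/110) = -82.6 mV
Vm = (Σ gᵢEᵢ)/(Σ gᵢ) = (24·-55.2 + 21·-82.6) / (24 + 21)
= -3059.40 / 45 = -67.99 mV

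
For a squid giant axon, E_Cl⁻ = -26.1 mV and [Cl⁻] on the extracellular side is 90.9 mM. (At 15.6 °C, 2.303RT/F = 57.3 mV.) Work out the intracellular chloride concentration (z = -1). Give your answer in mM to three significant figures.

31.8 mM

Nernst: E = (57.3/-1) · log₁₀([out]/[in]), so log₁₀([out]/[in]) = -26.1 × -1 / 57.3 = 0.4555.
[out]/[in] = 10^(0.4555) = 2.854.
[in] = 90.9 / 2.854 = 31.85 mM.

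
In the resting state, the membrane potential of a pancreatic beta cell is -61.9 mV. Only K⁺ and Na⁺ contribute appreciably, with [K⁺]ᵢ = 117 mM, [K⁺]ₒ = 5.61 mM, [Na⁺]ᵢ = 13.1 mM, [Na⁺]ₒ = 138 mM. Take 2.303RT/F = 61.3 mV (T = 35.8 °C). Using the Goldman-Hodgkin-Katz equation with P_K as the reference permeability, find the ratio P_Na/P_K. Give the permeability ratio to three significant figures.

Let α = P_Na/P_K. GHK: Vm = 61.3·log₁₀[(Kₒ + α·Naₒ)/(Kᵢ + α·Naᵢ)].
10^(Vm/61.3) = 10^(-61.9/61.3) = 0.097771
So 0.097771·(Kᵢ + α·Naᵢ) = Kₒ + α·Naₒ → α = (0.097771·117.0 − 5.61) / (138.0 − 0.097771·13.1)
α = (11.44 − 5.61) / (138.0 − 1.281) = 5.829/136.7 = 0.04264

0.0426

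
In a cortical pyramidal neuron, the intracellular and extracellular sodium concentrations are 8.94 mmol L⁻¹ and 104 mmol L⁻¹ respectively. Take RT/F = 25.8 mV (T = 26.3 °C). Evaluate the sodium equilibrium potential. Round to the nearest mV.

63 mV

E = (25.8/z) · ln([Na⁺]_out/[Na⁺]_in) with z = +1.
= (25.8/1) · ln(104/8.94) = 25.80 · ln(11.63)
= 25.80 · (2.4539) = 63.31 mV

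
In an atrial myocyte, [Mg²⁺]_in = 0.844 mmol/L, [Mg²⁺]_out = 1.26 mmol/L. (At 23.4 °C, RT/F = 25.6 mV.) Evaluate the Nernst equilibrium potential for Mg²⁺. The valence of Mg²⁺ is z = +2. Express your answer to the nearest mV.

E = (25.6/z) · ln([Mg²⁺]_out/[Mg²⁺]_in) with z = +2.
= (25.6/2) · ln(1.26/0.844) = 12.80 · ln(1.493)
= 12.80 · (0.4007) = 5.13 mV

5 mV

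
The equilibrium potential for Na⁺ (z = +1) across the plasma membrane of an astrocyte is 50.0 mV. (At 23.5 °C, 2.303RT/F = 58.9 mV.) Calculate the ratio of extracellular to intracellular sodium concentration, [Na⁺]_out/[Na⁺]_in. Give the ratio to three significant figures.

7.06

log₁₀([out]/[in]) = E·z/(58.9) = 50.0 × 1 / 58.9 = 0.8489
[out]/[in] = 10^(0.8489) = 7.061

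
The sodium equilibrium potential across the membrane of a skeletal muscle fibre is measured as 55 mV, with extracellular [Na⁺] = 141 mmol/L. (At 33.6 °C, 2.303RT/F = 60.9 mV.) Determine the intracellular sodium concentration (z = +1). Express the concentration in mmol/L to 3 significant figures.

Nernst: E = (60.9/1) · log₁₀([out]/[in]), so log₁₀([out]/[in]) = 55.0 × 1 / 60.9 = 0.9031.
[out]/[in] = 10^(0.9031) = 8.001.
[in] = 141 / 8.001 = 17.62 mmol/L.

17.6 mmol/L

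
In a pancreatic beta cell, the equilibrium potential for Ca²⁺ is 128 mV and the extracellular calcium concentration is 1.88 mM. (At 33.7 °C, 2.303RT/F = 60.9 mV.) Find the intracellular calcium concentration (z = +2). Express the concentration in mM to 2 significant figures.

Nernst: E = (60.9/2) · log₁₀([out]/[in]), so log₁₀([out]/[in]) = 128.0 × 2 / 60.9 = 4.2036.
[out]/[in] = 10^(4.2036) = 1.598e+04.
[in] = 1.88 / 1.598e+04 = 0.0001176 mM.

0.00012 mM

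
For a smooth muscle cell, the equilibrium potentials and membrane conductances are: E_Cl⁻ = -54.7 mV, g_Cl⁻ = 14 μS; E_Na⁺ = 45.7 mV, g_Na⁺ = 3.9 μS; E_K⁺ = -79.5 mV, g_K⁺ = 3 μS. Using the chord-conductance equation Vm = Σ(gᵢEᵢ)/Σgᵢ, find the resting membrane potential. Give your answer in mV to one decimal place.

Σ gᵢEᵢ = 14·(-54.7) + 3.9·(45.7) + 3·(-79.5) = -826.07
Σ gᵢ = 14 + 3.9 + 3 = 20.9
Vm = -826.07 / 20.9 = -39.52 mV

-39.5 mV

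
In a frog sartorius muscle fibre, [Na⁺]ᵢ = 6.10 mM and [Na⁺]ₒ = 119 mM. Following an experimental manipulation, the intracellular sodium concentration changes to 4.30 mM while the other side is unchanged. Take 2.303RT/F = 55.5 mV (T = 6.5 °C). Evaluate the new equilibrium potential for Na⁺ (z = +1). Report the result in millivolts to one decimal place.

After the shift: [Na⁺]_out = 119, [Na⁺]_in = 4.30 mM.
E_new = (55.5/1)·log₁₀(119/4.30) = 55.50 · (1.4421) = 80.04 mV

80.0 mV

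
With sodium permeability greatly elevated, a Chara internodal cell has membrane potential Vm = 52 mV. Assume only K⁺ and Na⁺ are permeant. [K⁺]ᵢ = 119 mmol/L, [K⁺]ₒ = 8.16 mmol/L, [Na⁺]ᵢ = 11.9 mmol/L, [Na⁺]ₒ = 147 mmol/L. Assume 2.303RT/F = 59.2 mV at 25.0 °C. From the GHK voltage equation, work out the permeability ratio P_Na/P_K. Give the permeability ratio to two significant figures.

16

Let α = P_Na/P_K. GHK: Vm = 59.2·log₁₀[(Kₒ + α·Naₒ)/(Kᵢ + α·Naᵢ)].
10^(Vm/59.2) = 10^(52.0/59.2) = 7.5575
So 7.5575·(Kᵢ + α·Naᵢ) = Kₒ + α·Naₒ → α = (7.5575·119.0 − 8.16) / (147.0 − 7.5575·11.9)
α = (899.3 − 8.16) / (147.0 − 89.93) = 891.2/57.07 = 15.62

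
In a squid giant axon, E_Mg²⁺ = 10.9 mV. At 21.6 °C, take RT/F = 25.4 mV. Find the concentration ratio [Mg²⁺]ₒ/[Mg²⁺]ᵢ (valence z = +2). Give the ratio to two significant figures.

ln([out]/[in]) = E·z/(25.4) = 10.9 × 2 / 25.4 = 0.8583
[out]/[in] = e^(0.8583) = 2.359

2.4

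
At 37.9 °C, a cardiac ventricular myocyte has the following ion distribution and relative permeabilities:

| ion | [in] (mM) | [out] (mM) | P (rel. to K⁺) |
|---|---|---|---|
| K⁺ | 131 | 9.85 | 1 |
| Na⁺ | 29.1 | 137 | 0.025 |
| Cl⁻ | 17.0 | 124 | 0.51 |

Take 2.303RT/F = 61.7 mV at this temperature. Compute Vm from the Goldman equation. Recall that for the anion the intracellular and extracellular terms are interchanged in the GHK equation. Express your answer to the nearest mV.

Vm = 61.7 · log₁₀[(Σ P·[cation]ₒ + Σ P·[anion]ᵢ) / (Σ P·[cation]ᵢ + Σ P·[anion]ₒ)]
Numerator = 1×9.85 + 0.025×137 + 0.51×17.0 = 21.95
Denominator = 1×131 + 0.025×29.1 + 0.51×124 = 195
Vm = 61.7 · log₁₀(0.11256) = 61.7 × (-0.9486) = -58.53 mV

-59 mV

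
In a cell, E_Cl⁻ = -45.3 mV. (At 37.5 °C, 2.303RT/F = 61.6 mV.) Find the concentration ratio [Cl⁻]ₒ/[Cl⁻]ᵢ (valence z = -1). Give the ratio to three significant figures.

log₁₀([out]/[in]) = E·z/(61.6) = -45.3 × -1 / 61.6 = 0.7354
[out]/[in] = 10^(0.7354) = 5.437

5.44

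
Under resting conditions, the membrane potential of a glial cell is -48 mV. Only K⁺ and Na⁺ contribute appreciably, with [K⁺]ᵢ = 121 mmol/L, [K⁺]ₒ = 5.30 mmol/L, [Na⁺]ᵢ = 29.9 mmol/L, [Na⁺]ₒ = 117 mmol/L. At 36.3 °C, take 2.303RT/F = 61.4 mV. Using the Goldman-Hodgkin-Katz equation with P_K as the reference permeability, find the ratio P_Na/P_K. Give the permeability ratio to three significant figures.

Let α = P_Na/P_K. GHK: Vm = 61.4·log₁₀[(Kₒ + α·Naₒ)/(Kᵢ + α·Naᵢ)].
10^(Vm/61.4) = 10^(-48.0/61.4) = 0.16529
So 0.16529·(Kᵢ + α·Naᵢ) = Kₒ + α·Naₒ → α = (0.16529·121.0 − 5.3) / (117.0 − 0.16529·29.9)
α = (20 − 5.3) / (117.0 − 4.942) = 14.7/112.1 = 0.1312

0.131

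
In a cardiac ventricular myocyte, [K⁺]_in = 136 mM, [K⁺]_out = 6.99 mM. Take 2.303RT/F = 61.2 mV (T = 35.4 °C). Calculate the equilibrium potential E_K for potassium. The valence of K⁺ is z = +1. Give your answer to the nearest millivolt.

-79 mV

E = (61.2/z) · log₁₀([K⁺]_out/[K⁺]_in) with z = +1.
= (61.2/1) · log₁₀(6.99/136) = 61.20 · log₁₀(0.0514)
= 61.20 · (-1.2891) = -78.89 mV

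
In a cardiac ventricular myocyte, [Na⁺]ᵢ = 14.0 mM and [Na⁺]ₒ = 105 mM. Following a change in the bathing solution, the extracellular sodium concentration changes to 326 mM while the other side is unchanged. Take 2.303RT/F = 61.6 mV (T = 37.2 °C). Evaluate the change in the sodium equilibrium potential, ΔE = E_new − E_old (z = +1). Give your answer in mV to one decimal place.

30.3 mV

E_old = (61.6/1)·log₁₀(105/14.0) = 53.90 mV
E_new = (61.6/1)·log₁₀(326/14.0) = 84.21 mV
ΔE = 84.21 − (53.90) = 30.31 mV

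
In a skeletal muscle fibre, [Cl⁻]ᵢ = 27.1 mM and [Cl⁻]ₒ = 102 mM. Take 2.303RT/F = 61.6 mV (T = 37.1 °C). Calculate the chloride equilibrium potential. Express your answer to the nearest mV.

-35 mV

E = (61.6/z) · log₁₀([Cl⁻]_out/[Cl⁻]_in) with z = -1.
For an anion, dividing by z = -1 reverses the sign.
= (61.6/-1) · log₁₀(102/27.1) = -61.60 · log₁₀(3.764)
= -61.60 · (0.5756) = -35.46 mV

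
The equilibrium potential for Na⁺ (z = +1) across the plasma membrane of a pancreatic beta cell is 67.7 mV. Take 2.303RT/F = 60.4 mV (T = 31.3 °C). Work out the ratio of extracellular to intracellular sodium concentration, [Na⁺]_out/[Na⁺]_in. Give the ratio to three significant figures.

13.2

log₁₀([out]/[in]) = E·z/(60.4) = 67.7 × 1 / 60.4 = 1.1209
[out]/[in] = 10^(1.1209) = 13.21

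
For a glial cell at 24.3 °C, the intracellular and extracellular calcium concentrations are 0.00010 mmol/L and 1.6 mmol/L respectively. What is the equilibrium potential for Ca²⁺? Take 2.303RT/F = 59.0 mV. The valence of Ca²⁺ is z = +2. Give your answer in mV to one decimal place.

E = (59.0/z) · log₁₀([Ca²⁺]_out/[Ca²⁺]_in) with z = +2.
= (59.0/2) · log₁₀(1.6/0.00010) = 29.50 · log₁₀(1.6e+04)
= 29.50 · (4.2041) = 124.02 mV

124.0 mV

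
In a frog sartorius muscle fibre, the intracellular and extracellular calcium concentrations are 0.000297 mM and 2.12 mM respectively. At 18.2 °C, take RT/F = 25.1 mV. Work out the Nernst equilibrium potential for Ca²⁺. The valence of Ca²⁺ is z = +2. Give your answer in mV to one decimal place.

E = (25.1/z) · ln([Ca²⁺]_out/[Ca²⁺]_in) with z = +2.
= (25.1/2) · ln(2.12/0.000297) = 12.55 · ln(7138)
= 12.55 · (8.8732) = 111.36 mV

111.4 mV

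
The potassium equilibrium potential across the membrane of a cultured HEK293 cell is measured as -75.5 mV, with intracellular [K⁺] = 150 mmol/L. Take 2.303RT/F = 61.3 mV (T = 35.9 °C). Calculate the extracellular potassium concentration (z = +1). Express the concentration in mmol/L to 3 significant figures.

Nernst: E = (61.3/1) · log₁₀([out]/[in]), so log₁₀([out]/[in]) = -75.5 × 1 / 61.3 = -1.2316.
[out]/[in] = 10^(-1.2316) = 0.05866.
[out] = 0.05866 × 150 = 8.799 mmol/L.

8.80 mmol/L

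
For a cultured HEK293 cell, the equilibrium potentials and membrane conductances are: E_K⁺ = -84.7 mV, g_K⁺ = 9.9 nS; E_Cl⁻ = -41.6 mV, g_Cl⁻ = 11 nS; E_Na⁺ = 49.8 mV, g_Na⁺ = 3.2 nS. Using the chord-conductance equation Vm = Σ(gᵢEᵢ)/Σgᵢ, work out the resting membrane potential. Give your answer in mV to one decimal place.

Σ gᵢEᵢ = 9.9·(-84.7) + 11·(-41.6) + 3.2·(49.8) = -1136.77
Σ gᵢ = 9.9 + 11 + 3.2 = 24.1
Vm = -1136.77 / 24.1 = -47.17 mV

-47.2 mV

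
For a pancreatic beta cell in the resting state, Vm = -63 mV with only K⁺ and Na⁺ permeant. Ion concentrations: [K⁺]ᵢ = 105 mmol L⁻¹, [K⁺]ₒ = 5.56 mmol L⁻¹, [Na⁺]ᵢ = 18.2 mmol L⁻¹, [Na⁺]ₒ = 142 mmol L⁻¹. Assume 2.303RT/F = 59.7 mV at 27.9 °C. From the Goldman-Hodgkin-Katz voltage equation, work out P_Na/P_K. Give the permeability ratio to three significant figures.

0.0262

Let α = P_Na/P_K. GHK: Vm = 59.7·log₁₀[(Kₒ + α·Naₒ)/(Kᵢ + α·Naᵢ)].
10^(Vm/59.7) = 10^(-63.0/59.7) = 0.088049
So 0.088049·(Kᵢ + α·Naᵢ) = Kₒ + α·Naₒ → α = (0.088049·105.0 − 5.56) / (142.0 − 0.088049·18.2)
α = (9.245 − 5.56) / (142.0 − 1.602) = 3.685/140.4 = 0.02625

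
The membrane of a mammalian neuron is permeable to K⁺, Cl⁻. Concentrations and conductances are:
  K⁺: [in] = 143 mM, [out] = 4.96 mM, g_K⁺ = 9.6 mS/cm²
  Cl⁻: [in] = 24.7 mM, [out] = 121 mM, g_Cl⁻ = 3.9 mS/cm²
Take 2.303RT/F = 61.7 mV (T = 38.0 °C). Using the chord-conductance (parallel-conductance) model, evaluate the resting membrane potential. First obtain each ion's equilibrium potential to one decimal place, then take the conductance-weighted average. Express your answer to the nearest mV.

-76 mV

E_K⁺ = (61.7/1)·log₁₀(4.96/143) = -90.1 mV
E_Cl⁻ = (61.7/-1)·log₁₀(121/24.7) = -42.6 mV
Vm = (Σ gᵢEᵢ)/(Σ gᵢ) = (9.6·-90.1 + 3.9·-42.6) / (9.6 + 3.9)
= -1031.10 / 13.5 = -76.38 mV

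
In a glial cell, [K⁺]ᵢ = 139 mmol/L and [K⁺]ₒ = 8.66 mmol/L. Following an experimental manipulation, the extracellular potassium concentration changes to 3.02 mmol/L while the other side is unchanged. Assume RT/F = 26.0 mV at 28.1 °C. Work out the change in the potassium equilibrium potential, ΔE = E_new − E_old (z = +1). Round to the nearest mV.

E_old = (26.0/1)·ln(8.66/139) = -72.17 mV
E_new = (26.0/1)·ln(3.02/139) = -99.56 mV
ΔE = -99.56 − (-72.17) = -27.39 mV

-27 mV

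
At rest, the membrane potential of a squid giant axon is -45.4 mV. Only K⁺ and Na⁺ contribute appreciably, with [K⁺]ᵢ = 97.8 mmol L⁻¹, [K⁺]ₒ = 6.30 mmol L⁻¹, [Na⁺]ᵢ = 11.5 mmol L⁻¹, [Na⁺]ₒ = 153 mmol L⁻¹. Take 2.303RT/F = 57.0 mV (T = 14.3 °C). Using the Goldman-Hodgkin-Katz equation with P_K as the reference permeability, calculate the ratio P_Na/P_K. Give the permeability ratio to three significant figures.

0.0617

Let α = P_Na/P_K. GHK: Vm = 57.0·log₁₀[(Kₒ + α·Naₒ)/(Kᵢ + α·Naᵢ)].
10^(Vm/57.0) = 10^(-45.4/57.0) = 0.15977
So 0.15977·(Kᵢ + α·Naᵢ) = Kₒ + α·Naₒ → α = (0.15977·97.8 − 6.3) / (153.0 − 0.15977·11.5)
α = (15.63 − 6.3) / (153.0 − 1.837) = 9.326/151.2 = 0.0617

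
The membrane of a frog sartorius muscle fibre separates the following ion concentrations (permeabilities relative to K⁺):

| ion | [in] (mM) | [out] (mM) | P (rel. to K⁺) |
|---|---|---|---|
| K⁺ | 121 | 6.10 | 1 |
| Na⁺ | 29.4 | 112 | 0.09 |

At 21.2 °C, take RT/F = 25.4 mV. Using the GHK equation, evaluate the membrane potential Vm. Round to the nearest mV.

-52 mV

Vm = 25.4 · ln[(Σ P·[cation]ₒ + Σ P·[anion]ᵢ) / (Σ P·[cation]ᵢ + Σ P·[anion]ₒ)]
Numerator = 1×6.10 + 0.09×112 = 16.18
Denominator = 1×121 + 0.09×29.4 = 123.6
Vm = 25.4 · ln(0.13086) = 25.4 × (-2.0336) = -51.65 mV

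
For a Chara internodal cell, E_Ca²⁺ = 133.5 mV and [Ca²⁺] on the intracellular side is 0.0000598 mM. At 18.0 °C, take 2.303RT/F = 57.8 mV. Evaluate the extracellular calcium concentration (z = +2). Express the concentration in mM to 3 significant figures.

Nernst: E = (57.8/2) · log₁₀([out]/[in]), so log₁₀([out]/[in]) = 133.5 × 2 / 57.8 = 4.6194.
[out]/[in] = 10^(4.6194) = 4.163e+04.
[out] = 4.163e+04 × 0.0000598 = 2.489 mM.

2.49 mM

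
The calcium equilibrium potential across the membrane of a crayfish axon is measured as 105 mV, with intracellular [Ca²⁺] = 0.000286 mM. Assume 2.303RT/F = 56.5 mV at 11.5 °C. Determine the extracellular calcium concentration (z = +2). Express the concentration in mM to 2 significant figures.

Nernst: E = (56.5/2) · log₁₀([out]/[in]), so log₁₀([out]/[in]) = 105.0 × 2 / 56.5 = 3.7168.
[out]/[in] = 10^(3.7168) = 5210.
[out] = 5210 × 0.000286 = 1.49 mM.

1.5 mM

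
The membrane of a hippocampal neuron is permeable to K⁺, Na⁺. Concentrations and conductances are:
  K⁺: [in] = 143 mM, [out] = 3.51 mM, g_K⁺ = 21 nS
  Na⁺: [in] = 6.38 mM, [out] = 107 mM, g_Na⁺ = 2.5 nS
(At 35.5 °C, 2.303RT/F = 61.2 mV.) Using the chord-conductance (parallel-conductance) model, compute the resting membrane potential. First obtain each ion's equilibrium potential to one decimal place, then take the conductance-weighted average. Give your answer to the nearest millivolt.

E_K⁺ = (61.2/1)·log₁₀(3.51/143) = -98.5 mV
E_Na⁺ = (61.2/1)·log₁₀(107/6.38) = 74.9 mV
Vm = (Σ gᵢEᵢ)/(Σ gᵢ) = (21·-98.5 + 2.5·74.9) / (21 + 2.5)
= -1881.25 / 23.5 = -80.05 mV

-80 mV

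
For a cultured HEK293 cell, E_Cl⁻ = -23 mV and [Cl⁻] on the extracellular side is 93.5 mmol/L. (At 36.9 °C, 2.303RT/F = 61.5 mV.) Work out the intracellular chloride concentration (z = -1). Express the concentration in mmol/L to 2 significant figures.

Nernst: E = (61.5/-1) · log₁₀([out]/[in]), so log₁₀([out]/[in]) = -23.0 × -1 / 61.5 = 0.3740.
[out]/[in] = 10^(0.3740) = 2.366.
[in] = 93.5 / 2.366 = 39.52 mmol/L.

40 mmol/L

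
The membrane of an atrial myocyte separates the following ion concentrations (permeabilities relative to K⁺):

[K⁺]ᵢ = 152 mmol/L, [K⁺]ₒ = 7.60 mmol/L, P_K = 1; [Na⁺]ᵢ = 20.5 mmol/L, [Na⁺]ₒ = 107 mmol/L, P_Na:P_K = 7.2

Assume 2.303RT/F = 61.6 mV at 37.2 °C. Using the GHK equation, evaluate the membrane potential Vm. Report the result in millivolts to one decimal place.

Vm = 61.6 · log₁₀[(Σ P·[cation]ₒ + Σ P·[anion]ᵢ) / (Σ P·[cation]ᵢ + Σ P·[anion]ₒ)]
Numerator = 1×7.60 + 7.2×107 = 778
Denominator = 1×152 + 7.2×20.5 = 299.6
Vm = 61.6 · log₁₀(2.5968) = 61.6 × (0.4144) = 25.53 mV

25.5 mV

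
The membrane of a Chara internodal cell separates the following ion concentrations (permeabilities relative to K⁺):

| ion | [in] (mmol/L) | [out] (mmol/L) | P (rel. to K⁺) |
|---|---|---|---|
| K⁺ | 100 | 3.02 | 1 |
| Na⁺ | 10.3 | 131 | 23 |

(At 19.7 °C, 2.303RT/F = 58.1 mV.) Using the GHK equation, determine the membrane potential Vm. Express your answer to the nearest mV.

55 mV

Vm = 58.1 · log₁₀[(Σ P·[cation]ₒ + Σ P·[anion]ᵢ) / (Σ P·[cation]ᵢ + Σ P·[anion]ₒ)]
Numerator = 1×3.02 + 23×131 = 3016
Denominator = 1×100 + 23×10.3 = 336.9
Vm = 58.1 · log₁₀(8.9523) = 58.1 × (0.9519) = 55.31 mV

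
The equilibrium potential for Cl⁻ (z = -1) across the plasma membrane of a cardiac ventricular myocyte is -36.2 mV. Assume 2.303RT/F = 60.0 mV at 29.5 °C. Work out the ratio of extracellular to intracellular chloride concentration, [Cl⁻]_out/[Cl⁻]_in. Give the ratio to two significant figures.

4.0

log₁₀([out]/[in]) = E·z/(60.0) = -36.2 × -1 / 60.0 = 0.6033
[out]/[in] = 10^(0.6033) = 4.012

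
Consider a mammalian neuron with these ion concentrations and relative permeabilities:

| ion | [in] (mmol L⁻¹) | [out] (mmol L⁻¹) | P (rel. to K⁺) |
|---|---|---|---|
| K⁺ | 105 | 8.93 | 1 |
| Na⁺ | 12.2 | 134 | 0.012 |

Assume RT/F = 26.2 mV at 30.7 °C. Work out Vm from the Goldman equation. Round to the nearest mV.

-60 mV

Vm = 26.2 · ln[(Σ P·[cation]ₒ + Σ P·[anion]ᵢ) / (Σ P·[cation]ᵢ + Σ P·[anion]ₒ)]
Numerator = 1×8.93 + 0.012×134 = 10.54
Denominator = 1×105 + 0.012×12.2 = 105.1
Vm = 26.2 · ln(0.10022) = 26.2 × (-2.3004) = -60.27 mV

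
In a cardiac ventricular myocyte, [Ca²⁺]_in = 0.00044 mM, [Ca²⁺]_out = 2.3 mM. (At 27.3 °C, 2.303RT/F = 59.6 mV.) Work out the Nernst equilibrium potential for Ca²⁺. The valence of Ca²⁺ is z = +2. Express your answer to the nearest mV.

E = (59.6/z) · log₁₀([Ca²⁺]_out/[Ca²⁺]_in) with z = +2.
= (59.6/2) · log₁₀(2.3/0.00044) = 29.80 · log₁₀(5227)
= 29.80 · (3.7183) = 110.80 mV

111 mV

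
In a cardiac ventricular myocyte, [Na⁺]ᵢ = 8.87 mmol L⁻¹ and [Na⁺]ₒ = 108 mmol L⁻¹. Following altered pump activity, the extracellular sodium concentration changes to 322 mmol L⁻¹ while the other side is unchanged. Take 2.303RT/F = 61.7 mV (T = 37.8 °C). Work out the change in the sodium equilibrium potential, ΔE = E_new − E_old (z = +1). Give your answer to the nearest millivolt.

29 mV

E_old = (61.7/1)·log₁₀(108/8.87) = 66.98 mV
E_new = (61.7/1)·log₁₀(322/8.87) = 96.25 mV
ΔE = 96.25 − (66.98) = 29.27 mV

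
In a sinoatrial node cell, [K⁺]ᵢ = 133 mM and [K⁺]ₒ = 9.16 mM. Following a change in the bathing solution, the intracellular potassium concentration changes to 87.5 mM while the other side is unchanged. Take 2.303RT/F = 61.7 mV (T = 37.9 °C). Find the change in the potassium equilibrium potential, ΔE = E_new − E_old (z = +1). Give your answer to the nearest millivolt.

E_old = (61.7/1)·log₁₀(9.16/133) = -71.69 mV
E_new = (61.7/1)·log₁₀(9.16/87.5) = -60.47 mV
ΔE = -60.47 − (-71.69) = 11.22 mV

11 mV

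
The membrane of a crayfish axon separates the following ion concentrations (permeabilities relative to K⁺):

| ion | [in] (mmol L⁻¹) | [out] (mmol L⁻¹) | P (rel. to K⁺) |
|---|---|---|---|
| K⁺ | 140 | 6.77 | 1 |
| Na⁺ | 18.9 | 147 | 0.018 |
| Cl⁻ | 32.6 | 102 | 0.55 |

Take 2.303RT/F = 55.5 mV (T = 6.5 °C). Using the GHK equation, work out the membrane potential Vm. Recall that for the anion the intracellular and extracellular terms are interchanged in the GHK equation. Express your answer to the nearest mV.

-48 mV

Vm = 55.5 · log₁₀[(Σ P·[cation]ₒ + Σ P·[anion]ᵢ) / (Σ P·[cation]ᵢ + Σ P·[anion]ₒ)]
Numerator = 1×6.77 + 0.018×147 + 0.55×32.6 = 27.35
Denominator = 1×140 + 0.018×18.9 + 0.55×102 = 196.4
Vm = 55.5 · log₁₀(0.13921) = 55.5 × (-0.8563) = -47.53 mV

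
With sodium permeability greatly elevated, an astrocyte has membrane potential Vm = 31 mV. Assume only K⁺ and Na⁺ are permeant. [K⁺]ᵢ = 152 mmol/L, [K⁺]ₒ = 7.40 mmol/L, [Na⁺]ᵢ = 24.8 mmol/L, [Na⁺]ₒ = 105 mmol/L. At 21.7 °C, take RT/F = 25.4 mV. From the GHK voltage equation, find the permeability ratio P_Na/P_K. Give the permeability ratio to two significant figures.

24

Let α = P_Na/P_K. GHK: Vm = 25.4·ln[(Kₒ + α·Naₒ)/(Kᵢ + α·Naᵢ)].
e^(Vm/25.4) = e^(31.0/25.4) = 3.3888
So 3.3888·(Kᵢ + α·Naᵢ) = Kₒ + α·Naₒ → α = (3.3888·152.0 − 7.4) / (105.0 − 3.3888·24.8)
α = (515.1 − 7.4) / (105.0 − 84.04) = 507.7/20.96 = 24.22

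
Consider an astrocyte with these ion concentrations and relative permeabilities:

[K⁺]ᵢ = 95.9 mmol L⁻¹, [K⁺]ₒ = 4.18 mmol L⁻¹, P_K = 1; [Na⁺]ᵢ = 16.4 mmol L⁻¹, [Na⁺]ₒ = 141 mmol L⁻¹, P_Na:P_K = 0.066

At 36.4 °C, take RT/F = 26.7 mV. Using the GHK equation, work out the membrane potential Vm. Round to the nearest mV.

-53 mV

Vm = 26.7 · ln[(Σ P·[cation]ₒ + Σ P·[anion]ᵢ) / (Σ P·[cation]ᵢ + Σ P·[anion]ₒ)]
Numerator = 1×4.18 + 0.066×141 = 13.49
Denominator = 1×95.9 + 0.066×16.4 = 96.98
Vm = 26.7 · ln(0.13906) = 26.7 × (-1.9729) = -52.68 mV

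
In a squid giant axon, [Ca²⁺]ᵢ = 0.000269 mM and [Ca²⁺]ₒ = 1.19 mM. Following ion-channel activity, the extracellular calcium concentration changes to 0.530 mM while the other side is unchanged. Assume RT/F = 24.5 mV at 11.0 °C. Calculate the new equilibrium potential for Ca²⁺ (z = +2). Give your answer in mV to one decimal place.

After the shift: [Ca²⁺]_out = 0.530, [Ca²⁺]_in = 0.000269 mM.
E_new = (24.5/2)·ln(0.530/0.000269) = 12.25 · (7.5859) = 92.93 mV

92.9 mV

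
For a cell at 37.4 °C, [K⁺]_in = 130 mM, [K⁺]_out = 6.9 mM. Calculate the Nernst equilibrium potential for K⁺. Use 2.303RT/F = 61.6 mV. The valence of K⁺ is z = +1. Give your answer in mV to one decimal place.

E = (61.6/z) · log₁₀([K⁺]_out/[K⁺]_in) with z = +1.
= (61.6/1) · log₁₀(6.9/130) = 61.60 · log₁₀(0.05308)
= 61.60 · (-1.2751) = -78.55 mV

-78.5 mV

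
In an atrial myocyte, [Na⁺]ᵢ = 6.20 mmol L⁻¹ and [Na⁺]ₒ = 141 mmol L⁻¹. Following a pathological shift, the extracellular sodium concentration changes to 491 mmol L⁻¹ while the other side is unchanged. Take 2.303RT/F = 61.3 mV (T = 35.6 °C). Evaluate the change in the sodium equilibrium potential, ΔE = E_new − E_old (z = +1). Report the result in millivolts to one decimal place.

E_old = (61.3/1)·log₁₀(141/6.20) = 83.17 mV
E_new = (61.3/1)·log₁₀(491/6.20) = 116.39 mV
ΔE = 116.39 − (83.17) = 33.22 mV

33.2 mV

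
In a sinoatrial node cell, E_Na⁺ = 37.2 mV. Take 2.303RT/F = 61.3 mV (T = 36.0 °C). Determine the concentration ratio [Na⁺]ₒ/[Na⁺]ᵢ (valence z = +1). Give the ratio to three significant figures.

4.04

log₁₀([out]/[in]) = E·z/(61.3) = 37.2 × 1 / 61.3 = 0.6069
[out]/[in] = 10^(0.6069) = 4.044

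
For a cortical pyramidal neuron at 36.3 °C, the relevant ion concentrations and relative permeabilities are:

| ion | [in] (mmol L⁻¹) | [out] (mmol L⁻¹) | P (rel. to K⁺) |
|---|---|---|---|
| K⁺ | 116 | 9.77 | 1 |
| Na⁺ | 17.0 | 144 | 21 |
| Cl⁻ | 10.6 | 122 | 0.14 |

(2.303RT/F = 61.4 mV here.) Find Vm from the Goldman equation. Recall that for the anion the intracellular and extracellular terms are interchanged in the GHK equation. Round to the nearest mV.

Vm = 61.4 · log₁₀[(Σ P·[cation]ₒ + Σ P·[anion]ᵢ) / (Σ P·[cation]ᵢ + Σ P·[anion]ₒ)]
Numerator = 1×9.77 + 21×144 + 0.14×10.6 = 3035
Denominator = 1×116 + 21×17.0 + 0.14×122 = 490.1
Vm = 61.4 · log₁₀(6.1934) = 61.4 × (0.7919) = 48.62 mV

49 mV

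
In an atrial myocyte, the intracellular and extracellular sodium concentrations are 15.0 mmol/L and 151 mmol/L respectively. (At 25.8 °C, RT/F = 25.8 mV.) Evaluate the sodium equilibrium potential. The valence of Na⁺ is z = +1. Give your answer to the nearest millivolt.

E = (25.8/z) · ln([Na⁺]_out/[Na⁺]_in) with z = +1.
= (25.8/1) · ln(151/15.0) = 25.80 · ln(10.07)
= 25.80 · (2.3092) = 59.58 mV

60 mV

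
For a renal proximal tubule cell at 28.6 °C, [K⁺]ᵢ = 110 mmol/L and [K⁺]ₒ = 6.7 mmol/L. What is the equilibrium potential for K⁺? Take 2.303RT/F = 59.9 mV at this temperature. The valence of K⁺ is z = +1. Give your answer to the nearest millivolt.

E = (59.9/z) · log₁₀([K⁺]_out/[K⁺]_in) with z = +1.
= (59.9/1) · log₁₀(6.7/110) = 59.90 · log₁₀(0.06091)
= 59.90 · (-1.2153) = -72.80 mV

-73 mV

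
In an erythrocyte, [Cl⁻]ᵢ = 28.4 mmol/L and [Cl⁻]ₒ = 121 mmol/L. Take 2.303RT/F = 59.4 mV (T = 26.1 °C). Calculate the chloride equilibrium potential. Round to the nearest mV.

E = (59.4/z) · log₁₀([Cl⁻]_out/[Cl⁻]_in) with z = -1.
For an anion, dividing by z = -1 reverses the sign.
= (59.4/-1) · log₁₀(121/28.4) = -59.40 · log₁₀(4.261)
= -59.40 · (0.6295) = -37.39 mV

-37 mV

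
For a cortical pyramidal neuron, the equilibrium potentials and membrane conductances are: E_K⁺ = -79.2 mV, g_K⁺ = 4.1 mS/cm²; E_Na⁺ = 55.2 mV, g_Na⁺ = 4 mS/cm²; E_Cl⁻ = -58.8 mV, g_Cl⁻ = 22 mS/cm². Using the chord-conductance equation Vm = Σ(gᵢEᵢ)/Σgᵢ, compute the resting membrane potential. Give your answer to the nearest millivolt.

-46 mV

Σ gᵢEᵢ = 4.1·(-79.2) + 4·(55.2) + 22·(-58.8) = -1397.52
Σ gᵢ = 4.1 + 4 + 22 = 30.1
Vm = -1397.52 / 30.1 = -46.43 mV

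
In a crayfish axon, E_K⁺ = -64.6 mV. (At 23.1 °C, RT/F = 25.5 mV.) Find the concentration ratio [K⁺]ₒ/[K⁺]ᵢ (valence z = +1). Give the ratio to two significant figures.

0.079

ln([out]/[in]) = E·z/(25.5) = -64.6 × 1 / 25.5 = -2.5333
[out]/[in] = e^(-2.5333) = 0.07939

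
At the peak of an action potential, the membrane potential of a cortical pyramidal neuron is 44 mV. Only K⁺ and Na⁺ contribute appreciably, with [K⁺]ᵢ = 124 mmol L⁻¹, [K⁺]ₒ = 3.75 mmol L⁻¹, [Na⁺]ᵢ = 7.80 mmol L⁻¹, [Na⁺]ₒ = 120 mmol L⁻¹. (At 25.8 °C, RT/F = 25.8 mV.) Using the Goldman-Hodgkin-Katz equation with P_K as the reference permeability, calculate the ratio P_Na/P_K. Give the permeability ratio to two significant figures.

Let α = P_Na/P_K. GHK: Vm = 25.8·ln[(Kₒ + α·Naₒ)/(Kᵢ + α·Naᵢ)].
e^(Vm/25.8) = e^(44.0/25.8) = 5.5037
So 5.5037·(Kᵢ + α·Naᵢ) = Kₒ + α·Naₒ → α = (5.5037·124.0 − 3.75) / (120.0 − 5.5037·7.8)
α = (682.5 − 3.75) / (120.0 − 42.93) = 678.7/77.07 = 8.806

8.8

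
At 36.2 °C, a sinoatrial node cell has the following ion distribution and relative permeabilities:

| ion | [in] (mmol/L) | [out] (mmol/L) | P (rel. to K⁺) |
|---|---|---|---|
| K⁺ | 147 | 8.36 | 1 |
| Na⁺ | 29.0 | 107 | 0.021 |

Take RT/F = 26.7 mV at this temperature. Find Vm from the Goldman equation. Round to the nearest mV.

Vm = 26.7 · ln[(Σ P·[cation]ₒ + Σ P·[anion]ᵢ) / (Σ P·[cation]ᵢ + Σ P·[anion]ₒ)]
Numerator = 1×8.36 + 0.021×107 = 10.61
Denominator = 1×147 + 0.021×29.0 = 147.6
Vm = 26.7 · ln(0.071859) = 26.7 × (-2.6331) = -70.30 mV

-70 mV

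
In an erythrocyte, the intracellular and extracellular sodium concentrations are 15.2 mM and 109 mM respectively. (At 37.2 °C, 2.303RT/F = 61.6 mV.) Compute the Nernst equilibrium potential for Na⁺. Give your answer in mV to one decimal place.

E = (61.6/z) · log₁₀([Na⁺]_out/[Na⁺]_in) with z = +1.
= (61.6/1) · log₁₀(109/15.2) = 61.60 · log₁₀(7.171)
= 61.60 · (0.8556) = 52.70 mV

52.7 mV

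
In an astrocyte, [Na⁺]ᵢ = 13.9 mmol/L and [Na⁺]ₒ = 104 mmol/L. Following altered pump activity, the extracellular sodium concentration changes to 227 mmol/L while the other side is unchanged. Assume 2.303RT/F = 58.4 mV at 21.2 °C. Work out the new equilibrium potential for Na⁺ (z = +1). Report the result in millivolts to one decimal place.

70.8 mV

After the shift: [Na⁺]_out = 227, [Na⁺]_in = 13.9 mmol/L.
E_new = (58.4/1)·log₁₀(227/13.9) = 58.40 · (1.2130) = 70.84 mV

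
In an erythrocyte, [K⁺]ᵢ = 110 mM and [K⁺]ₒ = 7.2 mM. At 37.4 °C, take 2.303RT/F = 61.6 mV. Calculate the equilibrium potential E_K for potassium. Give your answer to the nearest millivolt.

-73 mV

E = (61.6/z) · log₁₀([K⁺]_out/[K⁺]_in) with z = +1.
= (61.6/1) · log₁₀(7.2/110) = 61.60 · log₁₀(0.06545)
= 61.60 · (-1.1841) = -72.94 mV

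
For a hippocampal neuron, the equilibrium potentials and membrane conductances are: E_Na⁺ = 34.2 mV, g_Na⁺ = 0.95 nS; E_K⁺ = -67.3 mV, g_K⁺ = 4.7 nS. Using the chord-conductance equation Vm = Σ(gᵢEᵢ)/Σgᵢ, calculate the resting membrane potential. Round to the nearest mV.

Σ gᵢEᵢ = 0.95·(34.2) + 4.7·(-67.3) = -283.82
Σ gᵢ = 0.95 + 4.7 = 5.65
Vm = -283.82 / 5.65 = -50.23 mV

-50 mV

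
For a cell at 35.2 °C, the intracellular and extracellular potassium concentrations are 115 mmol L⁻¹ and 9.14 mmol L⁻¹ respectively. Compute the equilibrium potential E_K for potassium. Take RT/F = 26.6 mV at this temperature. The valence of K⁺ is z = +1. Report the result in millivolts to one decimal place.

E = (26.6/z) · ln([K⁺]_out/[K⁺]_in) with z = +1.
= (26.6/1) · ln(9.14/115) = 26.60 · ln(0.07948)
= 26.60 · (-2.5323) = -67.36 mV

-67.4 mV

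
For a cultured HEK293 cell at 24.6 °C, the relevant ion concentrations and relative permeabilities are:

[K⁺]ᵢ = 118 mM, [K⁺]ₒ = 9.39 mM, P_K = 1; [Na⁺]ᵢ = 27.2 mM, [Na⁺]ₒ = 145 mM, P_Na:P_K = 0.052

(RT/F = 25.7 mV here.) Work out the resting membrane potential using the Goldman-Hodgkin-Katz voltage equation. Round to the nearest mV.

Vm = 25.7 · ln[(Σ P·[cation]ₒ + Σ P·[anion]ᵢ) / (Σ P·[cation]ᵢ + Σ P·[anion]ₒ)]
Numerator = 1×9.39 + 0.052×145 = 16.93
Denominator = 1×118 + 0.052×27.2 = 119.4
Vm = 25.7 · ln(0.14178) = 25.7 × (-1.9535) = -50.21 mV

-50 mV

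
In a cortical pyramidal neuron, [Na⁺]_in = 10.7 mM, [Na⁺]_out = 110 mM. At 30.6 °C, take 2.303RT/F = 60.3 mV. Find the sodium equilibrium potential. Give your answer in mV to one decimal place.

E = (60.3/z) · log₁₀([Na⁺]_out/[Na⁺]_in) with z = +1.
= (60.3/1) · log₁₀(110/10.7) = 60.30 · log₁₀(10.28)
= 60.30 · (1.0120) = 61.02 mV

61.0 mV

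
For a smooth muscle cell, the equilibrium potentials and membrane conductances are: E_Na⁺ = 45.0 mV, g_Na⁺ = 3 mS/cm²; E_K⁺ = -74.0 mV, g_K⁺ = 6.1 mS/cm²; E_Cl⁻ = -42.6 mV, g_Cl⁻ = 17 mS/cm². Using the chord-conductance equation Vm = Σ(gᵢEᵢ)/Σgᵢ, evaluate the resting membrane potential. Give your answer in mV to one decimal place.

Σ gᵢEᵢ = 3·(45.0) + 6.1·(-74.0) + 17·(-42.6) = -1040.60
Σ gᵢ = 3 + 6.1 + 17 = 26.1
Vm = -1040.60 / 26.1 = -39.87 mV

-39.9 mV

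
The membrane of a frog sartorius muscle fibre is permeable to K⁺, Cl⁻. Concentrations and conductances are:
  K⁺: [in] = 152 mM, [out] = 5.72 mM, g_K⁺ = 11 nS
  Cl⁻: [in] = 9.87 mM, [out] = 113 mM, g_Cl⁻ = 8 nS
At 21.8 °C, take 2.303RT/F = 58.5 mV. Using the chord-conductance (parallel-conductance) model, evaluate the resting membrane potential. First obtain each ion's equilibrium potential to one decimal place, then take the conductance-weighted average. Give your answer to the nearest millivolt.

E_K⁺ = (58.5/1)·log₁₀(5.72/152) = -83.3 mV
E_Cl⁻ = (58.5/-1)·log₁₀(113/9.87) = -61.9 mV
Vm = (Σ gᵢEᵢ)/(Σ gᵢ) = (11·-83.3 + 8·-61.9) / (11 + 8)
= -1411.50 / 19 = -74.29 mV

-74 mV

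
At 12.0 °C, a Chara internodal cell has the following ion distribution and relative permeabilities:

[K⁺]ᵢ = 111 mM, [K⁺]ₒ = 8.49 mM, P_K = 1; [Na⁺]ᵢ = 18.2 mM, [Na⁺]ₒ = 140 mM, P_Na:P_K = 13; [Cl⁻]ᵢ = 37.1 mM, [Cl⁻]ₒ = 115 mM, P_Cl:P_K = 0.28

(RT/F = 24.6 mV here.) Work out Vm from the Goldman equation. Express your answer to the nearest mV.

Vm = 24.6 · ln[(Σ P·[cation]ₒ + Σ P·[anion]ᵢ) / (Σ P·[cation]ᵢ + Σ P·[anion]ₒ)]
Numerator = 1×8.49 + 13×140 + 0.28×37.1 = 1839
Denominator = 1×111 + 13×18.2 + 0.28×115 = 379.8
Vm = 24.6 · ln(4.8417) = 24.6 × (1.5773) = 38.80 mV

39 mV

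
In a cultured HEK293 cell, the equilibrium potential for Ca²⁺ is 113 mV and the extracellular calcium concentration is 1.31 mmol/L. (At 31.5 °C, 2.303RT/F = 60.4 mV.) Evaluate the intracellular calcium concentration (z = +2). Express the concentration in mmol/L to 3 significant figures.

0.000237 mmol/L

Nernst: E = (60.4/2) · log₁₀([out]/[in]), so log₁₀([out]/[in]) = 113.0 × 2 / 60.4 = 3.7417.
[out]/[in] = 10^(3.7417) = 5517.
[in] = 1.31 / 5517 = 0.0002374 mmol/L.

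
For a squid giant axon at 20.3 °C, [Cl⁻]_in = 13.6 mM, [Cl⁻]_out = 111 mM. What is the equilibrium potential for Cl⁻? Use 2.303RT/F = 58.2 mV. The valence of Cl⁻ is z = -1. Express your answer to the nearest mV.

-53 mV

E = (58.2/z) · log₁₀([Cl⁻]_out/[Cl⁻]_in) with z = -1.
For an anion, dividing by z = -1 reverses the sign.
= (58.2/-1) · log₁₀(111/13.6) = -58.20 · log₁₀(8.162)
= -58.20 · (0.9118) = -53.07 mV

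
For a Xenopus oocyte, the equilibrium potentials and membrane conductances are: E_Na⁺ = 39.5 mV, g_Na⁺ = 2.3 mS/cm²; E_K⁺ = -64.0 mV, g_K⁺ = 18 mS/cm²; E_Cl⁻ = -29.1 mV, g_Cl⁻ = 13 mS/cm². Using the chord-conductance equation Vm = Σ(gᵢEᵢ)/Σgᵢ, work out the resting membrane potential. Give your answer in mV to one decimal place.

Σ gᵢEᵢ = 2.3·(39.5) + 18·(-64.0) + 13·(-29.1) = -1439.45
Σ gᵢ = 2.3 + 18 + 13 = 33.3
Vm = -1439.45 / 33.3 = -43.23 mV

-43.2 mV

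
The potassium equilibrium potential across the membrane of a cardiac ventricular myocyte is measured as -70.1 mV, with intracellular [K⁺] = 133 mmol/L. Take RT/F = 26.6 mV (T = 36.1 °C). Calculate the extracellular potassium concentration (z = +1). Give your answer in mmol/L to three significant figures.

Nernst: E = (26.6/1) · ln([out]/[in]), so ln([out]/[in]) = -70.1 × 1 / 26.6 = -2.6353.
[out]/[in] = e^(-2.6353) = 0.07169.
[out] = 0.07169 × 133 = 9.535 mmol/L.

9.54 mmol/L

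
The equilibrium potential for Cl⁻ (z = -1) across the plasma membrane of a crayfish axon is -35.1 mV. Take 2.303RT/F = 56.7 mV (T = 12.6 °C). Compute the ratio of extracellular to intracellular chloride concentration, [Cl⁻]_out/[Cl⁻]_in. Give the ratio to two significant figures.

log₁₀([out]/[in]) = E·z/(56.7) = -35.1 × -1 / 56.7 = 0.6190
[out]/[in] = 10^(0.6190) = 4.16

4.2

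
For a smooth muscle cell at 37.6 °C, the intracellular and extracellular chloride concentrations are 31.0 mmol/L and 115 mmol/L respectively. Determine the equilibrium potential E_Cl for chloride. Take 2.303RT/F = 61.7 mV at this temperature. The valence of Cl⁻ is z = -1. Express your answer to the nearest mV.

-35 mV

E = (61.7/z) · log₁₀([Cl⁻]_out/[Cl⁻]_in) with z = -1.
For an anion, dividing by z = -1 reverses the sign.
= (61.7/-1) · log₁₀(115/31.0) = -61.70 · log₁₀(3.71)
= -61.70 · (0.5693) = -35.13 mV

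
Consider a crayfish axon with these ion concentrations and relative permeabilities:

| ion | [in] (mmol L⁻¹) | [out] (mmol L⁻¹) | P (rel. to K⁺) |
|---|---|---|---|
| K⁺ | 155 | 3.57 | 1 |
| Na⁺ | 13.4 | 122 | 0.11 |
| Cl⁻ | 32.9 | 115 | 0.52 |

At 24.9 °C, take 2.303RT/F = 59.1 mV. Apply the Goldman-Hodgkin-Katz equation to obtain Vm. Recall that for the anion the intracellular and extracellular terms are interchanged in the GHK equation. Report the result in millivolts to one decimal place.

Vm = 59.1 · log₁₀[(Σ P·[cation]ₒ + Σ P·[anion]ᵢ) / (Σ P·[cation]ᵢ + Σ P·[anion]ₒ)]
Numerator = 1×3.57 + 0.11×122 + 0.52×32.9 = 34.1
Denominator = 1×155 + 0.11×13.4 + 0.52×115 = 216.3
Vm = 59.1 · log₁₀(0.15766) = 59.1 × (-0.8023) = -47.41 mV

-47.4 mV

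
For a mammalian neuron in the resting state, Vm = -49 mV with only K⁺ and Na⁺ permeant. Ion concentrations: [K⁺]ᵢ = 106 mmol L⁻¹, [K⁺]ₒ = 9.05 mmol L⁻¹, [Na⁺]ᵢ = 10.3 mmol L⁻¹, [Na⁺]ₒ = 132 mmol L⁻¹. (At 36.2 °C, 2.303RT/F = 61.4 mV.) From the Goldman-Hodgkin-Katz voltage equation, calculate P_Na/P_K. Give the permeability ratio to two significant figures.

Let α = P_Na/P_K. GHK: Vm = 61.4·log₁₀[(Kₒ + α·Naₒ)/(Kᵢ + α·Naᵢ)].
10^(Vm/61.4) = 10^(-49.0/61.4) = 0.1592
So 0.1592·(Kᵢ + α·Naᵢ) = Kₒ + α·Naₒ → α = (0.1592·106.0 − 9.05) / (132.0 − 0.1592·10.3)
α = (16.88 − 9.05) / (132.0 − 1.64) = 7.826/130.4 = 0.06003

0.060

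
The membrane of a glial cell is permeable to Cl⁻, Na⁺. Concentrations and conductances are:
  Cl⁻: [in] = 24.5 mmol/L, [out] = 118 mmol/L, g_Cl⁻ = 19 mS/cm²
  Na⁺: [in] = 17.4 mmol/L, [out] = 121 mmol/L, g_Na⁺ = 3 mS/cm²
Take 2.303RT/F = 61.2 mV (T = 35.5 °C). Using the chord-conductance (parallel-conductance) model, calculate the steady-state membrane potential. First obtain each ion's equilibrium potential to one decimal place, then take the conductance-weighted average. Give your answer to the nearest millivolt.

E_Cl⁻ = (61.2/-1)·log₁₀(118/24.5) = -41.8 mV
E_Na⁺ = (61.2/1)·log₁₀(121/17.4) = 51.5 mV
Vm = (Σ gᵢEᵢ)/(Σ gᵢ) = (19·-41.8 + 3·51.5) / (19 + 3)
= -639.70 / 22 = -29.08 mV

-29 mV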